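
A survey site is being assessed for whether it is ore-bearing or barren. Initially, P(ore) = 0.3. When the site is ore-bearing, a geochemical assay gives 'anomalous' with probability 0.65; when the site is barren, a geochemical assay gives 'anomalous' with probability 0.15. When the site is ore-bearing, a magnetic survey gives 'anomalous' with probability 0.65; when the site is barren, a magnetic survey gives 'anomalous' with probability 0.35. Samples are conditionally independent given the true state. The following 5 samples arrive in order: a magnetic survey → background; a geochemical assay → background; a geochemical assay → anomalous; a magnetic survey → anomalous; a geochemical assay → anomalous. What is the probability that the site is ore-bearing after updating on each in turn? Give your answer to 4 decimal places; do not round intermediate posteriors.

0.7682

Apply Bayes' rule sequentially, carrying P(ore) forward.
After a magnetic survey='background': P(ore) = 0.35·0.3000 / (0.35·0.3000 + 0.65·0.7000) ≈ 0.1875
After a geochemical assay='background': P(ore) = 0.35·0.1875 / (0.35·0.1875 + 0.85·0.8125) ≈ 0.0868
After a geochemical assay='anomalous': P(ore) = 0.65·0.0868 / (0.65·0.0868 + 0.15·0.9132) ≈ 0.2917
After a magnetic survey='anomalous': P(ore) = 0.65·0.2917 / (0.65·0.2917 + 0.35·0.7083) ≈ 0.4333
After a geochemical assay='anomalous': P(ore) = 0.65·0.4333 / (0.65·0.4333 + 0.15·0.5667) ≈ 0.7682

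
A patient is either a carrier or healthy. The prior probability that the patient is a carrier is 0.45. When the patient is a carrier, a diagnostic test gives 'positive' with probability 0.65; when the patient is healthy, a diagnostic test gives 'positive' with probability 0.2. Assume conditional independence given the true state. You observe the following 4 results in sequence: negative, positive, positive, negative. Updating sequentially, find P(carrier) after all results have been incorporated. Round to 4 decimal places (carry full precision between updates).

Each posterior becomes the prior for the next update.
After 'negative': P(carrier) = 0.35·0.4500 / (0.35·0.4500 + 0.8·0.5500) ≈ 0.2636
After 'positive': P(carrier) = 0.65·0.2636 / (0.65·0.2636 + 0.2·0.7364) ≈ 0.5378
After 'positive': P(carrier) = 0.65·0.5378 / (0.65·0.5378 + 0.2·0.4622) ≈ 0.7908
After 'negative': P(carrier) = 0.35·0.7908 / (0.35·0.7908 + 0.8·0.2092) ≈ 0.6232

0.6232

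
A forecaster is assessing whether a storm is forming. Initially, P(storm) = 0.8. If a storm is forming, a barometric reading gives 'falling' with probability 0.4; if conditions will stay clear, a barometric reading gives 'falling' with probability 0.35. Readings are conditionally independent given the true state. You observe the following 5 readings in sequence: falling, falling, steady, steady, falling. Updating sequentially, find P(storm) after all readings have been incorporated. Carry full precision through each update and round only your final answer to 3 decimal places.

Apply Bayes' rule sequentially, carrying P(storm) forward.
After 'falling': P(storm) = 0.4·0.8000 / (0.4·0.8000 + 0.35·0.2000) ≈ 0.8205
After 'falling': P(storm) = 0.4·0.8205 / (0.4·0.8205 + 0.35·0.1795) ≈ 0.8393
After 'steady': P(storm) = 0.6·0.8393 / (0.6·0.8393 + 0.65·0.1607) ≈ 0.8283
After 'steady': P(storm) = 0.6·0.8283 / (0.6·0.8283 + 0.65·0.1717) ≈ 0.8166
After 'falling': P(storm) = 0.4·0.8166 / (0.4·0.8166 + 0.35·0.1834) ≈ 0.8357

0.836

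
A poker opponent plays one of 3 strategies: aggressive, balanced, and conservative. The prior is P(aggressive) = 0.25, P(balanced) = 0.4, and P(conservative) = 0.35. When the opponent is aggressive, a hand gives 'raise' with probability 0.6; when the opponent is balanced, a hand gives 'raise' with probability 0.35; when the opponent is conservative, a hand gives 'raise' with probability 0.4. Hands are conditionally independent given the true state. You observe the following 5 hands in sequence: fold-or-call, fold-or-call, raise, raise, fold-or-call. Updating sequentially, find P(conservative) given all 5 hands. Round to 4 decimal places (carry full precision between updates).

0.3863

After 'fold-or-call': normaliser = 0.4·0.2500 + 0.65·0.4000 + 0.6·0.3500; P(aggressive) ≈ 0.1754, P(balanced) ≈ 0.4561, P(conservative) ≈ 0.3684
After 'fold-or-call': normaliser = 0.4·0.1754 + 0.65·0.4561 + 0.6·0.3684; P(aggressive) ≈ 0.1194, P(balanced) ≈ 0.5045, P(conservative) ≈ 0.3761
After 'raise': normaliser = 0.6·0.1194 + 0.35·0.5045 + 0.4·0.3761; P(aggressive) ≈ 0.1797, P(balanced) ≈ 0.4429, P(conservative) ≈ 0.3774
After 'raise': normaliser = 0.6·0.1797 + 0.35·0.4429 + 0.4·0.3774; P(aggressive) ≈ 0.2606, P(balanced) ≈ 0.3746, P(conservative) ≈ 0.3648
After 'fold-or-call': normaliser = 0.4·0.2606 + 0.65·0.3746 + 0.6·0.3648; P(aggressive) ≈ 0.1840, P(balanced) ≈ 0.4298, P(conservative) ≈ 0.3863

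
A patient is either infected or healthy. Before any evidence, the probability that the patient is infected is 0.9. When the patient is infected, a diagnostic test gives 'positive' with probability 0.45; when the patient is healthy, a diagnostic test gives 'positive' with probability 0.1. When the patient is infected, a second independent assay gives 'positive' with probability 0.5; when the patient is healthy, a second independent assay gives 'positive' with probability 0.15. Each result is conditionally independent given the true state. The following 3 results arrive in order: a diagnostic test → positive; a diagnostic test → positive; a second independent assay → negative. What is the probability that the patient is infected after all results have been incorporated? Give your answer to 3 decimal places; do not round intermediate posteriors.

After a diagnostic test='positive': P(infected) = 0.45·0.9000 / (0.45·0.9000 + 0.1·0.1000) ≈ 0.9759
After a diagnostic test='positive': P(infected) = 0.45·0.9759 / (0.45·0.9759 + 0.1·0.0241) ≈ 0.9945
After a second independent assay='negative': P(infected) = 0.5·0.9945 / (0.5·0.9945 + 0.85·0.0055) ≈ 0.9908

0.991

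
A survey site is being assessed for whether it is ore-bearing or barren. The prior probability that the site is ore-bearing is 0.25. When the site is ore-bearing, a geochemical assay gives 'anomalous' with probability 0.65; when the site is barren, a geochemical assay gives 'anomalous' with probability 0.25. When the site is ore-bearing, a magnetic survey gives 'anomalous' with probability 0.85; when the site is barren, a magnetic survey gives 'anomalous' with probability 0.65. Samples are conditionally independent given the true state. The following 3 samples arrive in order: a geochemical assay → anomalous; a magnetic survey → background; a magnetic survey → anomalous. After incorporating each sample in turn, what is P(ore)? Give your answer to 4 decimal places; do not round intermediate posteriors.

0.3269

Apply Bayes' rule sequentially, carrying P(ore) forward.
After a geochemical assay='anomalous': P(ore) = 0.65·0.2500 / (0.65·0.2500 + 0.25·0.7500) ≈ 0.4643
After a magnetic survey='background': P(ore) = 0.15·0.4643 / (0.15·0.4643 + 0.35·0.5357) ≈ 0.2708
After a magnetic survey='anomalous': P(ore) = 0.85·0.2708 / (0.85·0.2708 + 0.65·0.7292) ≈ 0.3269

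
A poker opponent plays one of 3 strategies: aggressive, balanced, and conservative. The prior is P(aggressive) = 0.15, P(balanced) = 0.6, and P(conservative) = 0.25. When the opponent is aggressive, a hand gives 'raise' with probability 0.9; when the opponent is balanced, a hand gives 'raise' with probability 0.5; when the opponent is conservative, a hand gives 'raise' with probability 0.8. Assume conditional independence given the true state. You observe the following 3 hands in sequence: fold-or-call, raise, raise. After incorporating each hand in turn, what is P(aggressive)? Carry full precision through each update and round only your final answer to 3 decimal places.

0.102

After 'fold-or-call': normaliser = 0.1·0.1500 + 0.5·0.6000 + 0.2·0.2500; P(aggressive) ≈ 0.0411, P(balanced) ≈ 0.8219, P(conservative) ≈ 0.1370
After 'raise': normaliser = 0.9·0.0411 + 0.5·0.8219 + 0.8·0.1370; P(aggressive) ≈ 0.0663, P(balanced) ≈ 0.7371, P(conservative) ≈ 0.1966
After 'raise': normaliser = 0.9·0.0663 + 0.5·0.7371 + 0.8·0.1966; P(aggressive) ≈ 0.1020, P(balanced) ≈ 0.6295, P(conservative) ≈ 0.2686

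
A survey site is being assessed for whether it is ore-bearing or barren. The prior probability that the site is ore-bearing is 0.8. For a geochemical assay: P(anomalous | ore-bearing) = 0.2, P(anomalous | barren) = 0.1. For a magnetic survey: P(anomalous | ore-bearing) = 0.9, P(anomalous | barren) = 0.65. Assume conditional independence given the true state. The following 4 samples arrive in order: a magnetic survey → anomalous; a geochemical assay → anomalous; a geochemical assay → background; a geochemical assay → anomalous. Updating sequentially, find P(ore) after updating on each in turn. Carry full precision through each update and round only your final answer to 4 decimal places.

0.9517

After a magnetic survey='anomalous': P(ore) = 0.9·0.8000 / (0.9·0.8000 + 0.65·0.2000) ≈ 0.8471
After a geochemical assay='anomalous': P(ore) = 0.2·0.8471 / (0.2·0.8471 + 0.1·0.1529) ≈ 0.9172
After a geochemical assay='background': P(ore) = 0.8·0.9172 / (0.8·0.9172 + 0.9·0.0828) ≈ 0.9078
After a geochemical assay='anomalous': P(ore) = 0.2·0.9078 / (0.2·0.9078 + 0.1·0.0922) ≈ 0.9517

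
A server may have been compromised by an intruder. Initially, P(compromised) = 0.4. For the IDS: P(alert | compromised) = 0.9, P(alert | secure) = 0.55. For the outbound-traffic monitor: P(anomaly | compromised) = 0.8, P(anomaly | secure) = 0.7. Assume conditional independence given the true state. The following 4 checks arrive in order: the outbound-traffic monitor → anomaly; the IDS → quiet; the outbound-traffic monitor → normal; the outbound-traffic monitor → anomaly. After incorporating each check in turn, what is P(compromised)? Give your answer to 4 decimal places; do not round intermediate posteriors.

0.1143

Each posterior becomes the prior for the next update.
After the outbound-traffic monitor='anomaly': P(compromised) = 0.8·0.4000 / (0.8·0.4000 + 0.7·0.6000) ≈ 0.4324
After the IDS='quiet': P(compromised) = 0.1·0.4324 / (0.1·0.4324 + 0.45·0.5676) ≈ 0.1448
After the outbound-traffic monitor='normal': P(compromised) = 0.2·0.1448 / (0.2·0.1448 + 0.3·0.8552) ≈ 0.1014
After the outbound-traffic monitor='anomaly': P(compromised) = 0.8·0.1014 / (0.8·0.1014 + 0.7·0.8986) ≈ 0.1143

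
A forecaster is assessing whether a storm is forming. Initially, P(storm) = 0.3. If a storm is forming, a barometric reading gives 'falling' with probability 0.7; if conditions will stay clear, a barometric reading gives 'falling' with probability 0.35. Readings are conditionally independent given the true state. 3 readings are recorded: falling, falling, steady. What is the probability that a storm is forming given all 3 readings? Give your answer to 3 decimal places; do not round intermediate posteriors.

0.442

Apply Bayes' rule sequentially, carrying P(storm) forward.
After 'falling': P(storm) = 0.7·0.3000 / (0.7·0.3000 + 0.35·0.7000) ≈ 0.4615
After 'falling': P(storm) = 0.7·0.4615 / (0.7·0.4615 + 0.35·0.5385) ≈ 0.6316
After 'steady': P(storm) = 0.3·0.6316 / (0.3·0.6316 + 0.65·0.3684) ≈ 0.4417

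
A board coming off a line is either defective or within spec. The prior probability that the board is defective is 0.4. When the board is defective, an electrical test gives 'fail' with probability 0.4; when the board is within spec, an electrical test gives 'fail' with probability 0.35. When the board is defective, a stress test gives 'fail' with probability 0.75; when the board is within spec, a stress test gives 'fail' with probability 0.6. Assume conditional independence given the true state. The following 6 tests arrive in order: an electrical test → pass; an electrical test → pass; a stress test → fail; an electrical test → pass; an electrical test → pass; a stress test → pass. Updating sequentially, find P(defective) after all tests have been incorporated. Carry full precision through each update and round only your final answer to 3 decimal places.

0.274

Each posterior becomes the prior for the next update.
After an electrical test='pass': P(defective) = 0.6·0.4000 / (0.6·0.4000 + 0.65·0.6000) ≈ 0.3810
After an electrical test='pass': P(defective) = 0.6·0.3810 / (0.6·0.3810 + 0.65·0.6190) ≈ 0.3623
After a stress test='fail': P(defective) = 0.75·0.3623 / (0.75·0.3623 + 0.6·0.6377) ≈ 0.4152
After an electrical test='pass': P(defective) = 0.6·0.4152 / (0.6·0.4152 + 0.65·0.5848) ≈ 0.3959
After an electrical test='pass': P(defective) = 0.6·0.3959 / (0.6·0.3959 + 0.65·0.6041) ≈ 0.3770
After a stress test='pass': P(defective) = 0.25·0.3770 / (0.25·0.3770 + 0.4·0.6230) ≈ 0.2744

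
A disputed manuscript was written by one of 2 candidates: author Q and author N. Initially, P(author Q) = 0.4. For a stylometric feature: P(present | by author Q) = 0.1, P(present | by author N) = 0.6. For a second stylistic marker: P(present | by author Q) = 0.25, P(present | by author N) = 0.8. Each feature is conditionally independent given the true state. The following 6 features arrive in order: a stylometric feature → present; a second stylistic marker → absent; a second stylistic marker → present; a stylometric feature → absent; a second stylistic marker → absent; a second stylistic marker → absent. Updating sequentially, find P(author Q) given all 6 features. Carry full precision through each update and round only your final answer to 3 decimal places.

Apply Bayes' rule sequentially, carrying P(author Q) forward.
After a stylometric feature='present': P(author Q) = 0.1·0.4000 / (0.1·0.4000 + 0.6·0.6000) ≈ 0.1000
After a second stylistic marker='absent': P(author Q) = 0.75·0.1000 / (0.75·0.1000 + 0.2·0.9000) ≈ 0.2941
After a second stylistic marker='present': P(author Q) = 0.25·0.2941 / (0.25·0.2941 + 0.8·0.7059) ≈ 0.1152
After a stylometric feature='absent': P(author Q) = 0.9·0.1152 / (0.9·0.1152 + 0.4·0.8848) ≈ 0.2266
After a second stylistic marker='absent': P(author Q) = 0.75·0.2266 / (0.75·0.2266 + 0.2·0.7734) ≈ 0.5235
After a second stylistic marker='absent': P(author Q) = 0.75·0.5235 / (0.75·0.5235 + 0.2·0.4765) ≈ 0.8047

0.805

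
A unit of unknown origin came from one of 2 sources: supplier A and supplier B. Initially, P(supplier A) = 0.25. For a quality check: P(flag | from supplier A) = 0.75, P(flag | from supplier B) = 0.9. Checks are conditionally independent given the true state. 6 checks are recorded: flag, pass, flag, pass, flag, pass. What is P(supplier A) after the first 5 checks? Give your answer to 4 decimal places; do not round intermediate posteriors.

Each posterior becomes the prior for the next update.
After 'flag': P(supplier A) = 0.75·0.2500 / (0.75·0.2500 + 0.9·0.7500) ≈ 0.2174
After 'pass': P(supplier A) = 0.25·0.2174 / (0.25·0.2174 + 0.1·0.7826) ≈ 0.4098
After 'flag': P(supplier A) = 0.75·0.4098 / (0.75·0.4098 + 0.9·0.5902) ≈ 0.3666
After 'pass': P(supplier A) = 0.25·0.3666 / (0.25·0.3666 + 0.1·0.6334) ≈ 0.5913
After 'flag': P(supplier A) = 0.75·0.5913 / (0.75·0.5913 + 0.9·0.4087) ≈ 0.5466

0.5466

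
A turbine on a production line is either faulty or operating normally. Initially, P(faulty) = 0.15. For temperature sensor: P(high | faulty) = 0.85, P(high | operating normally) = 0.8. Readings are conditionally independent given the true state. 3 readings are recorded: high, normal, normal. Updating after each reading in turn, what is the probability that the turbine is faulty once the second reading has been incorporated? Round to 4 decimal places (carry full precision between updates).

Apply Bayes' rule sequentially, carrying P(faulty) forward.
After 'high': P(faulty) = 0.85·0.1500 / (0.85·0.1500 + 0.8·0.8500) ≈ 0.1579
After 'normal': P(faulty) = 0.15·0.1579 / (0.15·0.1579 + 0.2·0.8421) ≈ 0.1233

0.1233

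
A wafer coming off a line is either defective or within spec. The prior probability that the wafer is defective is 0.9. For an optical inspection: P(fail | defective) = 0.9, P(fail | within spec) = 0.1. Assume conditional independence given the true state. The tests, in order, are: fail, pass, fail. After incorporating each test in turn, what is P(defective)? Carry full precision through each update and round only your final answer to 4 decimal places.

After 'fail': P(defective) = 0.9·0.9000 / (0.9·0.9000 + 0.1·0.1000) ≈ 0.9878
After 'pass': P(defective) = 0.1·0.9878 / (0.1·0.9878 + 0.9·0.0122) ≈ 0.9000
After 'fail': P(defective) = 0.9·0.9000 / (0.9·0.9000 + 0.1·0.1000) ≈ 0.9878

0.9878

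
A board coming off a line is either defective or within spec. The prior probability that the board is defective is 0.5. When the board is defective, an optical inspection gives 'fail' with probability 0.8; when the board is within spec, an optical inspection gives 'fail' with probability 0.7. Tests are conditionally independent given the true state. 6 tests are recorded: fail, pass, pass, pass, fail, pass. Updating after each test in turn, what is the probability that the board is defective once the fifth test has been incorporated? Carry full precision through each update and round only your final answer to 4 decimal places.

After 'fail': P(defective) = 0.8·0.5000 / (0.8·0.5000 + 0.7·0.5000) ≈ 0.5333
After 'pass': P(defective) = 0.2·0.5333 / (0.2·0.5333 + 0.3·0.4667) ≈ 0.4324
After 'pass': P(defective) = 0.2·0.4324 / (0.2·0.4324 + 0.3·0.5676) ≈ 0.3368
After 'pass': P(defective) = 0.2·0.3368 / (0.2·0.3368 + 0.3·0.6632) ≈ 0.2530
After 'fail': P(defective) = 0.8·0.2530 / (0.8·0.2530 + 0.7·0.7470) ≈ 0.2790

0.2790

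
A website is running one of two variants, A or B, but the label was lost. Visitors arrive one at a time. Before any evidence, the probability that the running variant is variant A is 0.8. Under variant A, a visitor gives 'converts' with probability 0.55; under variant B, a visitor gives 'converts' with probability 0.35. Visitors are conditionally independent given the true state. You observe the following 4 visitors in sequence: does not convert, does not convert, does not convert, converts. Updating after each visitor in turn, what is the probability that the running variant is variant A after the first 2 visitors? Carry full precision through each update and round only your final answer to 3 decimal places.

Apply Bayes' rule sequentially, carrying P(A) forward.
After 'does not convert': P(A) = 0.45·0.8000 / (0.45·0.8000 + 0.65·0.2000) ≈ 0.7347
After 'does not convert': P(A) = 0.45·0.7347 / (0.45·0.7347 + 0.65·0.2653) ≈ 0.6572

0.657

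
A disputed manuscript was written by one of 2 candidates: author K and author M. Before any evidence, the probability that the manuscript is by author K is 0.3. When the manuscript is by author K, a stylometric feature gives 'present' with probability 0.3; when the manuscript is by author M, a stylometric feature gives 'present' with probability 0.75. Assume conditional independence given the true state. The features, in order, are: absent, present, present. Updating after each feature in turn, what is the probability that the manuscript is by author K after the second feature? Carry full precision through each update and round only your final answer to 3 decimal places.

0.324

After 'absent': P(author K) = 0.7·0.3000 / (0.7·0.3000 + 0.25·0.7000) ≈ 0.5455
After 'present': P(author K) = 0.3·0.5455 / (0.3·0.5455 + 0.75·0.4545) ≈ 0.3243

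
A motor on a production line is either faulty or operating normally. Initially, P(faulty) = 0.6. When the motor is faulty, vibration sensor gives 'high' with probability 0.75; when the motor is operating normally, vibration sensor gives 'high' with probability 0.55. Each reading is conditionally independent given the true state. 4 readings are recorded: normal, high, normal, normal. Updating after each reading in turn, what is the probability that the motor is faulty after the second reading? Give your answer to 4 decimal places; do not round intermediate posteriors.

0.5319

After 'normal': P(faulty) = 0.25·0.6000 / (0.25·0.6000 + 0.45·0.4000) ≈ 0.4545
After 'high': P(faulty) = 0.75·0.4545 / (0.75·0.4545 + 0.55·0.5455) ≈ 0.5319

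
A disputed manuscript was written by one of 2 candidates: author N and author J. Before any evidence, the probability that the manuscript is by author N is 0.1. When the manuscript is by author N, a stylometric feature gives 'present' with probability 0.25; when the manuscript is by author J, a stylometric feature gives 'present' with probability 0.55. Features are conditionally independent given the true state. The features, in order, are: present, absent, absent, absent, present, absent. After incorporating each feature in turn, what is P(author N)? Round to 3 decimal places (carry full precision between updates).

0.150

After 'present': P(author N) = 0.25·0.1000 / (0.25·0.1000 + 0.55·0.9000) ≈ 0.0481
After 'absent': P(author N) = 0.75·0.0481 / (0.75·0.0481 + 0.45·0.9519) ≈ 0.0776
After 'absent': P(author N) = 0.75·0.0776 / (0.75·0.0776 + 0.45·0.9224) ≈ 0.1230
After 'absent': P(author N) = 0.75·0.1230 / (0.75·0.1230 + 0.45·0.8770) ≈ 0.1895
After 'present': P(author N) = 0.25·0.1895 / (0.25·0.1895 + 0.55·0.8105) ≈ 0.0961
After 'absent': P(author N) = 0.75·0.0961 / (0.75·0.0961 + 0.45·0.9039) ≈ 0.1505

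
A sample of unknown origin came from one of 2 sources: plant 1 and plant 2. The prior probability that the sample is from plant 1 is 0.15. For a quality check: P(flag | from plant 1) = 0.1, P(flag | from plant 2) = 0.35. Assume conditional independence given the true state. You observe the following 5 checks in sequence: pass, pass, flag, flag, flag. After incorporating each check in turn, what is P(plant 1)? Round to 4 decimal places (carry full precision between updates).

After 'pass': P(plant 1) = 0.9·0.1500 / (0.9·0.1500 + 0.65·0.8500) ≈ 0.1964
After 'pass': P(plant 1) = 0.9·0.1964 / (0.9·0.1964 + 0.65·0.8036) ≈ 0.2528
After 'flag': P(plant 1) = 0.1·0.2528 / (0.1·0.2528 + 0.35·0.7472) ≈ 0.0881
After 'flag': P(plant 1) = 0.1·0.0881 / (0.1·0.0881 + 0.35·0.9119) ≈ 0.0269
After 'flag': P(plant 1) = 0.1·0.0269 / (0.1·0.0269 + 0.35·0.9731) ≈ 0.0078

0.0078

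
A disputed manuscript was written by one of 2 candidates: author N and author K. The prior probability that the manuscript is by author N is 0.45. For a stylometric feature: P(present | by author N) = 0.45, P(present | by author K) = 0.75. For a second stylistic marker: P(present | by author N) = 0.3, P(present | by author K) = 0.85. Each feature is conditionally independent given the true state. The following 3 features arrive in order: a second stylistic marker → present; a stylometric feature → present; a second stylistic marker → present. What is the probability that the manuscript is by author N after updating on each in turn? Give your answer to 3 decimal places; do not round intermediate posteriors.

After a second stylistic marker='present': P(author N) = 0.3·0.4500 / (0.3·0.4500 + 0.85·0.5500) ≈ 0.2241
After a stylometric feature='present': P(author N) = 0.45·0.2241 / (0.45·0.2241 + 0.75·0.7759) ≈ 0.1477
After a second stylistic marker='present': P(author N) = 0.3·0.1477 / (0.3·0.1477 + 0.85·0.8523) ≈ 0.0576

0.058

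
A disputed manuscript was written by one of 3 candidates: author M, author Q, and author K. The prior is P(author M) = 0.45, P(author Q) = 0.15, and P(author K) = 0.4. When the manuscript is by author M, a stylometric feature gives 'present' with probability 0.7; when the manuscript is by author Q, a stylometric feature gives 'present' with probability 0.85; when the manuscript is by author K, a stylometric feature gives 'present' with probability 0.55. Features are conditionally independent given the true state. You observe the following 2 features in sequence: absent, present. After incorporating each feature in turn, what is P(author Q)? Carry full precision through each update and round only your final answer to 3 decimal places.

0.090

Each posterior becomes the prior for the next update.
After 'absent': normaliser = 0.3·0.4500 + 0.15·0.1500 + 0.45·0.4000; P(author M) ≈ 0.4000, P(author Q) ≈ 0.0667, P(author K) ≈ 0.5333
After 'present': normaliser = 0.7·0.4000 + 0.85·0.0667 + 0.55·0.5333; P(author M) ≈ 0.4444, P(author Q) ≈ 0.0899, P(author K) ≈ 0.4656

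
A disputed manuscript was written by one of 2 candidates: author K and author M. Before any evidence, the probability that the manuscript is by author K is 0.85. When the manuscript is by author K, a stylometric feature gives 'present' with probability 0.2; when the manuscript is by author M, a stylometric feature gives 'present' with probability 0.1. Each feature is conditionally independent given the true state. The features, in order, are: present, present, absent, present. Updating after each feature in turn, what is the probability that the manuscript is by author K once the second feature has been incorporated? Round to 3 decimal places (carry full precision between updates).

0.958

After 'present': P(author K) = 0.2·0.8500 / (0.2·0.8500 + 0.1·0.1500) ≈ 0.9189
After 'present': P(author K) = 0.2·0.9189 / (0.2·0.9189 + 0.1·0.0811) ≈ 0.9577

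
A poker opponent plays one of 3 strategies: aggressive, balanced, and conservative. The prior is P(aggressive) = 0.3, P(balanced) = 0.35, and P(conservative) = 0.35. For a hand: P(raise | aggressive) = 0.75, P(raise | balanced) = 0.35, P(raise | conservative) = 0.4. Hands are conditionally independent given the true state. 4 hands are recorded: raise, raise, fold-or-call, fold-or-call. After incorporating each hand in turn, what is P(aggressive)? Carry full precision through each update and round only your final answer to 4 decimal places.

Each posterior becomes the prior for the next update.
After 'raise': normaliser = 0.75·0.3000 + 0.35·0.3500 + 0.4·0.3500; P(aggressive) ≈ 0.4615, P(balanced) ≈ 0.2513, P(conservative) ≈ 0.2872
After 'raise': normaliser = 0.75·0.4615 + 0.35·0.2513 + 0.4·0.2872; P(aggressive) ≈ 0.6305, P(balanced) ≈ 0.1602, P(conservative) ≈ 0.2092
After 'fold-or-call': normaliser = 0.25·0.6305 + 0.65·0.1602 + 0.6·0.2092; P(aggressive) ≈ 0.4070, P(balanced) ≈ 0.2689, P(conservative) ≈ 0.3241
After 'fold-or-call': normaliser = 0.25·0.4070 + 0.65·0.2689 + 0.6·0.3241; P(aggressive) ≈ 0.2160, P(balanced) ≈ 0.3710, P(conservative) ≈ 0.4129

0.2160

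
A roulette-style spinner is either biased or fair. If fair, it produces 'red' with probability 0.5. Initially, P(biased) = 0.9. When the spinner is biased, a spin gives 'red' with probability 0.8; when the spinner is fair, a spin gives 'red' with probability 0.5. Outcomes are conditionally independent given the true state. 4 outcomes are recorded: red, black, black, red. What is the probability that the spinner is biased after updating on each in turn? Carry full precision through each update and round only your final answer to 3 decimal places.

0.787

Apply Bayes' rule sequentially, carrying P(biased) forward.
After 'red': P(biased) = 0.8·0.9000 / (0.8·0.9000 + 0.5·0.1000) ≈ 0.9351
After 'black': P(biased) = 0.2·0.9351 / (0.2·0.9351 + 0.5·0.0649) ≈ 0.8521
After 'black': P(biased) = 0.2·0.8521 / (0.2·0.8521 + 0.5·0.1479) ≈ 0.6973
After 'red': P(biased) = 0.8·0.6973 / (0.8·0.6973 + 0.5·0.3027) ≈ 0.7866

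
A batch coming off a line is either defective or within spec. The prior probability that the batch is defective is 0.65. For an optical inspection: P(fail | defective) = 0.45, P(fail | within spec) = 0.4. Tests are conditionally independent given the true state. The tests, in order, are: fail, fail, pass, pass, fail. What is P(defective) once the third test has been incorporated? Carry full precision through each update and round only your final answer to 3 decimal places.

0.683

After 'fail': P(defective) = 0.45·0.6500 / (0.45·0.6500 + 0.4·0.3500) ≈ 0.6763
After 'fail': P(defective) = 0.45·0.6763 / (0.45·0.6763 + 0.4·0.3237) ≈ 0.7015
After 'pass': P(defective) = 0.55·0.7015 / (0.55·0.7015 + 0.6·0.2985) ≈ 0.6830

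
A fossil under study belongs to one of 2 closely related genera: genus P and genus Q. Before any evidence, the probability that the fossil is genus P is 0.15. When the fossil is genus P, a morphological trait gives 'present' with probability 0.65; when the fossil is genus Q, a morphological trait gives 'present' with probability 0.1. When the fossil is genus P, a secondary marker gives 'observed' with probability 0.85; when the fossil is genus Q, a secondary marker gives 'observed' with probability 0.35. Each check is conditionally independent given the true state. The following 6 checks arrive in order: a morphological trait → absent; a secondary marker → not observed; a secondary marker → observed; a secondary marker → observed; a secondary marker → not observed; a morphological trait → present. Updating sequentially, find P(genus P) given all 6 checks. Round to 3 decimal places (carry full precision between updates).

0.123

Apply Bayes' rule sequentially, carrying P(genus P) forward.
After a morphological trait='absent': P(genus P) = 0.35·0.1500 / (0.35·0.1500 + 0.9·0.8500) ≈ 0.0642
After a secondary marker='not observed': P(genus P) = 0.15·0.0642 / (0.15·0.0642 + 0.65·0.9358) ≈ 0.0156
After a secondary marker='observed': P(genus P) = 0.85·0.0156 / (0.85·0.0156 + 0.35·0.9844) ≈ 0.0370
After a secondary marker='observed': P(genus P) = 0.85·0.0370 / (0.85·0.0370 + 0.35·0.9630) ≈ 0.0854
After a secondary marker='not observed': P(genus P) = 0.15·0.0854 / (0.15·0.0854 + 0.65·0.9146) ≈ 0.0211
After a morphological trait='present': P(genus P) = 0.65·0.0211 / (0.65·0.0211 + 0.1·0.9789) ≈ 0.1229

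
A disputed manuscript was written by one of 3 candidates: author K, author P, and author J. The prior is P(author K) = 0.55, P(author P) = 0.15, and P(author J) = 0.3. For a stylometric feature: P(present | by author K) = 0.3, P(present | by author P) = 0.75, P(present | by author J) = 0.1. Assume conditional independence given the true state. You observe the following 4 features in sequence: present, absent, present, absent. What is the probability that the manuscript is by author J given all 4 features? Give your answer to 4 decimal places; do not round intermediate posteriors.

0.0760

After 'present': normaliser = 0.3·0.5500 + 0.75·0.1500 + 0.1·0.3000; P(author K) ≈ 0.5366, P(author P) ≈ 0.3659, P(author J) ≈ 0.0976
After 'absent': normaliser = 0.7·0.5366 + 0.25·0.3659 + 0.9·0.0976; P(author K) ≈ 0.6769, P(author P) ≈ 0.1648, P(author J) ≈ 0.1582
After 'present': normaliser = 0.3·0.6769 + 0.75·0.1648 + 0.1·0.1582; P(author K) ≈ 0.5929, P(author P) ≈ 0.3609, P(author J) ≈ 0.0462
After 'absent': normaliser = 0.7·0.5929 + 0.25·0.3609 + 0.9·0.0462; P(author K) ≈ 0.7590, P(author P) ≈ 0.1650, P(author J) ≈ 0.0760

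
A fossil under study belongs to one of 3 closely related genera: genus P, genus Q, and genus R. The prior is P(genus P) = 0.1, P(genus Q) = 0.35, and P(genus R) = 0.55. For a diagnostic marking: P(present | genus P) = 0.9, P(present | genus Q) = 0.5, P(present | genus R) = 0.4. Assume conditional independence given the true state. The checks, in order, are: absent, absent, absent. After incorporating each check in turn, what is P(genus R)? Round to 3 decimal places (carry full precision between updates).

After 'absent': normaliser = 0.1·0.1000 + 0.5·0.3500 + 0.6·0.5500; P(genus P) ≈ 0.0194, P(genus Q) ≈ 0.3398, P(genus R) ≈ 0.6408
After 'absent': normaliser = 0.1·0.0194 + 0.5·0.3398 + 0.6·0.6408; P(genus P) ≈ 0.0035, P(genus Q) ≈ 0.3054, P(genus R) ≈ 0.6911
After 'absent': normaliser = 0.1·0.0035 + 0.5·0.3054 + 0.6·0.6911; P(genus P) ≈ 0.0006, P(genus Q) ≈ 0.2690, P(genus R) ≈ 0.7304

0.730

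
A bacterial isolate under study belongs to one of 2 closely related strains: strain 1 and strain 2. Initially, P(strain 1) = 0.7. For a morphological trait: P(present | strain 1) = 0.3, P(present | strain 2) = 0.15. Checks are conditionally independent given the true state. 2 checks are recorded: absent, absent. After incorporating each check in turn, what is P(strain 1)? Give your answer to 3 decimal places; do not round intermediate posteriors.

0.613

Each posterior becomes the prior for the next update.
After 'absent': P(strain 1) = 0.7·0.7000 / (0.7·0.7000 + 0.85·0.3000) ≈ 0.6577
After 'absent': P(strain 1) = 0.7·0.6577 / (0.7·0.6577 + 0.85·0.3423) ≈ 0.6128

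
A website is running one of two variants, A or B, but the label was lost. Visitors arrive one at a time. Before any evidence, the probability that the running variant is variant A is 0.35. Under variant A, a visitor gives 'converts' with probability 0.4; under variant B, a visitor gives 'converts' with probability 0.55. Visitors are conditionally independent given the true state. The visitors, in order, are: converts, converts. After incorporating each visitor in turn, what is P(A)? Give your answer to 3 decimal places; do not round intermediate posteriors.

0.222

Each posterior becomes the prior for the next update.
After 'converts': P(A) = 0.4·0.3500 / (0.4·0.3500 + 0.55·0.6500) ≈ 0.2814
After 'converts': P(A) = 0.4·0.2814 / (0.4·0.2814 + 0.55·0.7186) ≈ 0.2217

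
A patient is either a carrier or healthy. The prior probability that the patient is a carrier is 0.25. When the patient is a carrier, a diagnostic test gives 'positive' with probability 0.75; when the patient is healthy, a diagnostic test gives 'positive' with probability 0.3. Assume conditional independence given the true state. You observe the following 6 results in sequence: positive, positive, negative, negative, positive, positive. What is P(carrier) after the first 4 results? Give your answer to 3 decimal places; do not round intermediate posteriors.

0.210

Apply Bayes' rule sequentially, carrying P(carrier) forward.
After 'positive': P(carrier) = 0.75·0.2500 / (0.75·0.2500 + 0.3·0.7500) ≈ 0.4545
After 'positive': P(carrier) = 0.75·0.4545 / (0.75·0.4545 + 0.3·0.5455) ≈ 0.6757
After 'negative': P(carrier) = 0.25·0.6757 / (0.25·0.6757 + 0.7·0.3243) ≈ 0.4266
After 'negative': P(carrier) = 0.25·0.4266 / (0.25·0.4266 + 0.7·0.5734) ≈ 0.2099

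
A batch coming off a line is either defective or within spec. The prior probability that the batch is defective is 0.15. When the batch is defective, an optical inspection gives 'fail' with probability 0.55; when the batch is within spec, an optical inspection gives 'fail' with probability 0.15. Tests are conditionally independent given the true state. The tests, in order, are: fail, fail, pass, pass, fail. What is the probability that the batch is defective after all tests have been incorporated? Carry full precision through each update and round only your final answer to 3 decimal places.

0.709

After 'fail': P(defective) = 0.55·0.1500 / (0.55·0.1500 + 0.15·0.8500) ≈ 0.3929
After 'fail': P(defective) = 0.55·0.3929 / (0.55·0.3929 + 0.15·0.6071) ≈ 0.7035
After 'pass': P(defective) = 0.45·0.7035 / (0.45·0.7035 + 0.85·0.2965) ≈ 0.5567
After 'pass': P(defective) = 0.45·0.5567 / (0.45·0.5567 + 0.85·0.4433) ≈ 0.3994
After 'fail': P(defective) = 0.55·0.3994 / (0.55·0.3994 + 0.15·0.6006) ≈ 0.7092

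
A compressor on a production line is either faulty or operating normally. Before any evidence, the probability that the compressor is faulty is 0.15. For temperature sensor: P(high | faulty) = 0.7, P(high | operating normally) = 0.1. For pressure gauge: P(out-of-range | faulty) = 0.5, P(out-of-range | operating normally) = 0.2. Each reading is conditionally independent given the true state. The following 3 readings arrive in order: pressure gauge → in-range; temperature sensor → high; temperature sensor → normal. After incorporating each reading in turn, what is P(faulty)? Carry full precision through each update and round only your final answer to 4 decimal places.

0.2047

Each posterior becomes the prior for the next update.
After pressure gauge='in-range': P(faulty) = 0.5·0.1500 / (0.5·0.1500 + 0.8·0.8500) ≈ 0.0993
After temperature sensor='high': P(faulty) = 0.7·0.0993 / (0.7·0.0993 + 0.1·0.9007) ≈ 0.4357
After temperature sensor='normal': P(faulty) = 0.3·0.4357 / (0.3·0.4357 + 0.9·0.5643) ≈ 0.2047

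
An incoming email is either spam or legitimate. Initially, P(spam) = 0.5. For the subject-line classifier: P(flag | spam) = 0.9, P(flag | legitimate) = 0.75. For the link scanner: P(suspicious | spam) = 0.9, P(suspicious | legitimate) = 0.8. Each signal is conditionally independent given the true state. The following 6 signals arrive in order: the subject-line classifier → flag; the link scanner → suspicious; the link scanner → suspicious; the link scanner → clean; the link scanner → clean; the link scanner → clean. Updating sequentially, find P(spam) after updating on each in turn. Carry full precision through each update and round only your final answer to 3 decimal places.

0.160

Each posterior becomes the prior for the next update.
After the subject-line classifier='flag': P(spam) = 0.9·0.5000 / (0.9·0.5000 + 0.75·0.5000) ≈ 0.5455
After the link scanner='suspicious': P(spam) = 0.9·0.5455 / (0.9·0.5455 + 0.8·0.4545) ≈ 0.5745
After the link scanner='suspicious': P(spam) = 0.9·0.5745 / (0.9·0.5745 + 0.8·0.4255) ≈ 0.6030
After the link scanner='clean': P(spam) = 0.1·0.6030 / (0.1·0.6030 + 0.2·0.3970) ≈ 0.4316
After the link scanner='clean': P(spam) = 0.1·0.4316 / (0.1·0.4316 + 0.2·0.5684) ≈ 0.2752
After the link scanner='clean': P(spam) = 0.1·0.2752 / (0.1·0.2752 + 0.2·0.7248) ≈ 0.1596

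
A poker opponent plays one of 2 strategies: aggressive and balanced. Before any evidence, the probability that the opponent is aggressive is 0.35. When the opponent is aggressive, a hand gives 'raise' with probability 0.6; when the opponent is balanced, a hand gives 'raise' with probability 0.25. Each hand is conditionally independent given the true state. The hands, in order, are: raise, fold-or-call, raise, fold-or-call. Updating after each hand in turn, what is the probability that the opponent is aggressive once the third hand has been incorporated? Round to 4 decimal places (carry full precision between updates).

0.6232

After 'raise': P(aggressive) = 0.6·0.3500 / (0.6·0.3500 + 0.25·0.6500) ≈ 0.5638
After 'fold-or-call': P(aggressive) = 0.4·0.5638 / (0.4·0.5638 + 0.75·0.4362) ≈ 0.4080
After 'raise': P(aggressive) = 0.6·0.4080 / (0.6·0.4080 + 0.25·0.5920) ≈ 0.6232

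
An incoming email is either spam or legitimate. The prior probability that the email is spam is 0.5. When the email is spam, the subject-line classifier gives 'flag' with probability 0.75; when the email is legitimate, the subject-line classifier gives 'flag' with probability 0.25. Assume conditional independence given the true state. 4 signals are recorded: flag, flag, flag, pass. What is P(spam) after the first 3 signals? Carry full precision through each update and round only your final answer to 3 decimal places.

0.964

After 'flag': P(spam) = 0.75·0.5000 / (0.75·0.5000 + 0.25·0.5000) ≈ 0.7500
After 'flag': P(spam) = 0.75·0.7500 / (0.75·0.7500 + 0.25·0.2500) ≈ 0.9000
After 'flag': P(spam) = 0.75·0.9000 / (0.75·0.9000 + 0.25·0.1000) ≈ 0.9643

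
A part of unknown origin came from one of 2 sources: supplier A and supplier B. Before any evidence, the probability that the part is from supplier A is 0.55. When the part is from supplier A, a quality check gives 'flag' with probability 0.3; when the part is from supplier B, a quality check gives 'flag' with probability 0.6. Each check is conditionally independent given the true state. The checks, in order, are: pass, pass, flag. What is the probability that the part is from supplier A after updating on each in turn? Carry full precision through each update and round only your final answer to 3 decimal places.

Apply Bayes' rule sequentially, carrying P(supplier A) forward.
After 'pass': P(supplier A) = 0.7·0.5500 / (0.7·0.5500 + 0.4·0.4500) ≈ 0.6814
After 'pass': P(supplier A) = 0.7·0.6814 / (0.7·0.6814 + 0.4·0.3186) ≈ 0.7892
After 'flag': P(supplier A) = 0.3·0.7892 / (0.3·0.7892 + 0.6·0.2108) ≈ 0.6518

0.652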